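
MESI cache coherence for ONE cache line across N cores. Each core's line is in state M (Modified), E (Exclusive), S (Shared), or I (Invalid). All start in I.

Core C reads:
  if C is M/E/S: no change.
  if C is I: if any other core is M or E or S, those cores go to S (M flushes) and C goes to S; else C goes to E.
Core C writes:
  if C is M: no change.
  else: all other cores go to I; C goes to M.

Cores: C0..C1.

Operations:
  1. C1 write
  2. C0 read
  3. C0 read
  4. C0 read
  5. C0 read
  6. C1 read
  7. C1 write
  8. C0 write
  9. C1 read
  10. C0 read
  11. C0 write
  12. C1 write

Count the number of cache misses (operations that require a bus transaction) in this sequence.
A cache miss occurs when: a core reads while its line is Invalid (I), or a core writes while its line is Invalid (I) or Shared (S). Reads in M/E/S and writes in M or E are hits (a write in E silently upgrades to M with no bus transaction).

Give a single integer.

Op 1: C1 write [C1 write: invalidate none -> C1=M] -> [I,M] [MISS #1: write from I]
Op 2: C0 read [C0 read from I: others=['C1=M'] -> C0=S, others downsized to S] -> [S,S] [MISS #2: read from I]
Op 3: C0 read [C0 read: already in S, no change] -> [S,S] [hit: read from S]
Op 4: C0 read [C0 read: already in S, no change] -> [S,S] [hit: read from S]
Op 5: C0 read [C0 read: already in S, no change] -> [S,S] [hit: read from S]
Op 6: C1 read [C1 read: already in S, no change] -> [S,S] [hit: read from S]
Op 7: C1 write [C1 write: invalidate ['C0=S'] -> C1=M] -> [I,M] [MISS #3: write from S]
Op 8: C0 write [C0 write: invalidate ['C1=M'] -> C0=M] -> [M,I] [MISS #4: write from I]
Op 9: C1 read [C1 read from I: others=['C0=M'] -> C1=S, others downsized to S] -> [S,S] [MISS #5: read from I]
Op 10: C0 read [C0 read: already in S, no change] -> [S,S] [hit: read from S]
Op 11: C0 write [C0 write: invalidate ['C1=S'] -> C0=M] -> [M,I] [MISS #6: write from S]
Op 12: C1 write [C1 write: invalidate ['C0=M'] -> C1=M] -> [I,M] [MISS #7: write from I]

Answer: 7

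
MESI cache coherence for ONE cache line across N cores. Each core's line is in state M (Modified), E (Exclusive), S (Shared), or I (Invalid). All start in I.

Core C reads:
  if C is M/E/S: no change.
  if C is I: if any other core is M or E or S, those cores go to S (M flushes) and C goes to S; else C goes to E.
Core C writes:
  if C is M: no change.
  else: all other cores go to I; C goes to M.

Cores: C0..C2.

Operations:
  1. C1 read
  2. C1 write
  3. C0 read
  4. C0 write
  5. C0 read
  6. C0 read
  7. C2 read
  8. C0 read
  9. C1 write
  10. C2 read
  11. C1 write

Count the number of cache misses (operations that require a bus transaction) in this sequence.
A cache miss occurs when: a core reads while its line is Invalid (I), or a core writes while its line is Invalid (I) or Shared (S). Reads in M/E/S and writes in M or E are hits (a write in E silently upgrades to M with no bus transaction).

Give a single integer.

Op 1: C1 read [C1 read from I: no other sharers -> C1=E (exclusive)] -> [I,E,I] [MISS #1: read from I]
Op 2: C1 write [C1 write: invalidate none -> C1=M] -> [I,M,I] [hit: write from E is a silent E->M upgrade, no bus transaction]
Op 3: C0 read [C0 read from I: others=['C1=M'] -> C0=S, others downsized to S] -> [S,S,I] [MISS #2: read from I]
Op 4: C0 write [C0 write: invalidate ['C1=S'] -> C0=M] -> [M,I,I] [MISS #3: write from S]
Op 5: C0 read [C0 read: already in M, no change] -> [M,I,I] [hit: read from M]
Op 6: C0 read [C0 read: already in M, no change] -> [M,I,I] [hit: read from M]
Op 7: C2 read [C2 read from I: others=['C0=M'] -> C2=S, others downsized to S] -> [S,I,S] [MISS #4: read from I]
Op 8: C0 read [C0 read: already in S, no change] -> [S,I,S] [hit: read from S]
Op 9: C1 write [C1 write: invalidate ['C0=S', 'C2=S'] -> C1=M] -> [I,M,I] [MISS #5: write from I]
Op 10: C2 read [C2 read from I: others=['C1=M'] -> C2=S, others downsized to S] -> [I,S,S] [MISS #6: read from I]
Op 11: C1 write [C1 write: invalidate ['C2=S'] -> C1=M] -> [I,M,I] [MISS #7: write from S]

Answer: 7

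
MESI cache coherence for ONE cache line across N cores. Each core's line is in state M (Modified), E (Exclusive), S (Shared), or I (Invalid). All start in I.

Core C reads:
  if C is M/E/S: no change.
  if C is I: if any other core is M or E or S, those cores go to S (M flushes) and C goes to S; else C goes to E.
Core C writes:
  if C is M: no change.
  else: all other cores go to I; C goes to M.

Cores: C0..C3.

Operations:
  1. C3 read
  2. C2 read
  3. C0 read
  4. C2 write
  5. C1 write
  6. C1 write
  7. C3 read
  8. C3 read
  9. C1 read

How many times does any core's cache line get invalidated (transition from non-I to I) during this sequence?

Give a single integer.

Op 1: C3 read [C3 read from I: no other sharers -> C3=E (exclusive)] -> [I,I,I,E] (invalidations this op: 0; running total: 0)
Op 2: C2 read [C2 read from I: others=['C3=E'] -> C2=S, others downsized to S] -> [I,I,S,S] (invalidations this op: 0; running total: 0)
Op 3: C0 read [C0 read from I: others=['C2=S', 'C3=S'] -> C0=S, others downsized to S] -> [S,I,S,S] (invalidations this op: 0; running total: 0)
Op 4: C2 write [C2 write: invalidate ['C0=S', 'C3=S'] -> C2=M] -> [I,I,M,I] (invalidations this op: 2; running total: 2)
Op 5: C1 write [C1 write: invalidate ['C2=M'] -> C1=M] -> [I,M,I,I] (invalidations this op: 1; running total: 3)
Op 6: C1 write [C1 write: already M (modified), no change] -> [I,M,I,I] (invalidations this op: 0; running total: 3)
Op 7: C3 read [C3 read from I: others=['C1=M'] -> C3=S, others downsized to S] -> [I,S,I,S] (invalidations this op: 0; running total: 3)
Op 8: C3 read [C3 read: already in S, no change] -> [I,S,I,S] (invalidations this op: 0; running total: 3)
Op 9: C1 read [C1 read: already in S, no change] -> [I,S,I,S] (invalidations this op: 0; running total: 3)

Answer: 3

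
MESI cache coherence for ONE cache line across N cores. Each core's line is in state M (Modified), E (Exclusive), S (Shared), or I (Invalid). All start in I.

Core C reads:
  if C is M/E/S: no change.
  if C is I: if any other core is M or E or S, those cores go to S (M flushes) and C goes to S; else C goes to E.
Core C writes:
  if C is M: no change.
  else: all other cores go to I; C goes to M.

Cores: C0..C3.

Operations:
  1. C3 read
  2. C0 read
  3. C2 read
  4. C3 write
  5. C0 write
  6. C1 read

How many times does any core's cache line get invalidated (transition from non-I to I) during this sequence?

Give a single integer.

Answer: 3

Derivation:
Op 1: C3 read [C3 read from I: no other sharers -> C3=E (exclusive)] -> [I,I,I,E] (invalidations this op: 0; running total: 0)
Op 2: C0 read [C0 read from I: others=['C3=E'] -> C0=S, others downsized to S] -> [S,I,I,S] (invalidations this op: 0; running total: 0)
Op 3: C2 read [C2 read from I: others=['C0=S', 'C3=S'] -> C2=S, others downsized to S] -> [S,I,S,S] (invalidations this op: 0; running total: 0)
Op 4: C3 write [C3 write: invalidate ['C0=S', 'C2=S'] -> C3=M] -> [I,I,I,M] (invalidations this op: 2; running total: 2)
Op 5: C0 write [C0 write: invalidate ['C3=M'] -> C0=M] -> [M,I,I,I] (invalidations this op: 1; running total: 3)
Op 6: C1 read [C1 read from I: others=['C0=M'] -> C1=S, others downsized to S] -> [S,S,I,I] (invalidations this op: 0; running total: 3)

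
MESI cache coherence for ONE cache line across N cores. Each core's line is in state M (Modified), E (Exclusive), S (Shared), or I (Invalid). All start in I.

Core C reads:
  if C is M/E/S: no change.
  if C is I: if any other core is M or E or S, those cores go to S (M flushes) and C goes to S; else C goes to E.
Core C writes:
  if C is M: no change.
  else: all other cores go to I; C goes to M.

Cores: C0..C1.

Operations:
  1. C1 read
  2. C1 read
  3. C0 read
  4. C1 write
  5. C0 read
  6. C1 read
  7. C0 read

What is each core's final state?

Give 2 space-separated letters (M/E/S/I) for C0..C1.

Answer: S S

Derivation:
Op 1: C1 read [C1 read from I: no other sharers -> C1=E (exclusive)] -> [I,E]
Op 2: C1 read [C1 read: already in E, no change] -> [I,E]
Op 3: C0 read [C0 read from I: others=['C1=E'] -> C0=S, others downsized to S] -> [S,S]
Op 4: C1 write [C1 write: invalidate ['C0=S'] -> C1=M] -> [I,M]
Op 5: C0 read [C0 read from I: others=['C1=M'] -> C0=S, others downsized to S] -> [S,S]
Op 6: C1 read [C1 read: already in S, no change] -> [S,S]
Op 7: C0 read [C0 read: already in S, no change] -> [S,S]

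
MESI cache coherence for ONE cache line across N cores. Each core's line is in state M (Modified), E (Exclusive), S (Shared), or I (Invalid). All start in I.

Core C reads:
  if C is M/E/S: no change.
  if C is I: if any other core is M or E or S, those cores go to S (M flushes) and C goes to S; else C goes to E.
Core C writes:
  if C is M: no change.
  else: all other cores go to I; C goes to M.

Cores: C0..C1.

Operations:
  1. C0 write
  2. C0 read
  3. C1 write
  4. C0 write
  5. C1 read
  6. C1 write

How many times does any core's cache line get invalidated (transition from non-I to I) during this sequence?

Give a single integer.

Op 1: C0 write [C0 write: invalidate none -> C0=M] -> [M,I] (invalidations this op: 0; running total: 0)
Op 2: C0 read [C0 read: already in M, no change] -> [M,I] (invalidations this op: 0; running total: 0)
Op 3: C1 write [C1 write: invalidate ['C0=M'] -> C1=M] -> [I,M] (invalidations this op: 1; running total: 1)
Op 4: C0 write [C0 write: invalidate ['C1=M'] -> C0=M] -> [M,I] (invalidations this op: 1; running total: 2)
Op 5: C1 read [C1 read from I: others=['C0=M'] -> C1=S, others downsized to S] -> [S,S] (invalidations this op: 0; running total: 2)
Op 6: C1 write [C1 write: invalidate ['C0=S'] -> C1=M] -> [I,M] (invalidations this op: 1; running total: 3)

Answer: 3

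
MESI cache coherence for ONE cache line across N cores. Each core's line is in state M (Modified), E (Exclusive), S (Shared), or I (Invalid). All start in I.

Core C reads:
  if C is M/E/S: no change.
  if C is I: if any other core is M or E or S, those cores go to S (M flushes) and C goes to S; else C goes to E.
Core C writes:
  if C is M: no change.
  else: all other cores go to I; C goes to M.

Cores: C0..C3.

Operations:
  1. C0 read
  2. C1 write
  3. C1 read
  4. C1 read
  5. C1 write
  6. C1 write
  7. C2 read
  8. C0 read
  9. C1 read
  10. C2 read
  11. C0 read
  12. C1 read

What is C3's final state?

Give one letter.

Op 1: C0 read [C0 read from I: no other sharers -> C0=E (exclusive)] -> [E,I,I,I]
Op 2: C1 write [C1 write: invalidate ['C0=E'] -> C1=M] -> [I,M,I,I]
Op 3: C1 read [C1 read: already in M, no change] -> [I,M,I,I]
Op 4: C1 read [C1 read: already in M, no change] -> [I,M,I,I]
Op 5: C1 write [C1 write: already M (modified), no change] -> [I,M,I,I]
Op 6: C1 write [C1 write: already M (modified), no change] -> [I,M,I,I]
Op 7: C2 read [C2 read from I: others=['C1=M'] -> C2=S, others downsized to S] -> [I,S,S,I]
Op 8: C0 read [C0 read from I: others=['C1=S', 'C2=S'] -> C0=S, others downsized to S] -> [S,S,S,I]
Op 9: C1 read [C1 read: already in S, no change] -> [S,S,S,I]
Op 10: C2 read [C2 read: already in S, no change] -> [S,S,S,I]
Op 11: C0 read [C0 read: already in S, no change] -> [S,S,S,I]
Op 12: C1 read [C1 read: already in S, no change] -> [S,S,S,I]

Answer: I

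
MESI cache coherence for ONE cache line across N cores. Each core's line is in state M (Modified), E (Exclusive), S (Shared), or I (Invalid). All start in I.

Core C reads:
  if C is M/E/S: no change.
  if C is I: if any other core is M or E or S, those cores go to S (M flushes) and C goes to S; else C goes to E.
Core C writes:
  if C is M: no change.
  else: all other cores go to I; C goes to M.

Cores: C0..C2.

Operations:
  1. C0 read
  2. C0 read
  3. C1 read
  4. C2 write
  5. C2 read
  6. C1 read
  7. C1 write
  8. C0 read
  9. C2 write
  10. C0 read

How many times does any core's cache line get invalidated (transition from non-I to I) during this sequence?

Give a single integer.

Op 1: C0 read [C0 read from I: no other sharers -> C0=E (exclusive)] -> [E,I,I] (invalidations this op: 0; running total: 0)
Op 2: C0 read [C0 read: already in E, no change] -> [E,I,I] (invalidations this op: 0; running total: 0)
Op 3: C1 read [C1 read from I: others=['C0=E'] -> C1=S, others downsized to S] -> [S,S,I] (invalidations this op: 0; running total: 0)
Op 4: C2 write [C2 write: invalidate ['C0=S', 'C1=S'] -> C2=M] -> [I,I,M] (invalidations this op: 2; running total: 2)
Op 5: C2 read [C2 read: already in M, no change] -> [I,I,M] (invalidations this op: 0; running total: 2)
Op 6: C1 read [C1 read from I: others=['C2=M'] -> C1=S, others downsized to S] -> [I,S,S] (invalidations this op: 0; running total: 2)
Op 7: C1 write [C1 write: invalidate ['C2=S'] -> C1=M] -> [I,M,I] (invalidations this op: 1; running total: 3)
Op 8: C0 read [C0 read from I: others=['C1=M'] -> C0=S, others downsized to S] -> [S,S,I] (invalidations this op: 0; running total: 3)
Op 9: C2 write [C2 write: invalidate ['C0=S', 'C1=S'] -> C2=M] -> [I,I,M] (invalidations this op: 2; running total: 5)
Op 10: C0 read [C0 read from I: others=['C2=M'] -> C0=S, others downsized to S] -> [S,I,S] (invalidations this op: 0; running total: 5)

Answer: 5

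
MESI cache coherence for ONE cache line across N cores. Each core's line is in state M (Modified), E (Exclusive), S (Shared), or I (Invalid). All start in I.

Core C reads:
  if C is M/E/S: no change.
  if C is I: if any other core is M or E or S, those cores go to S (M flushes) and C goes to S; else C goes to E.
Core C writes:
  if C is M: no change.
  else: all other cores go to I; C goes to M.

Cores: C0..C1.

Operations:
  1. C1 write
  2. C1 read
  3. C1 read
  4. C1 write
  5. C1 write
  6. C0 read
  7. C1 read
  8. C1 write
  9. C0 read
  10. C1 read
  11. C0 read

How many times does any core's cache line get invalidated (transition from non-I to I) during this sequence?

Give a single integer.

Op 1: C1 write [C1 write: invalidate none -> C1=M] -> [I,M] (invalidations this op: 0; running total: 0)
Op 2: C1 read [C1 read: already in M, no change] -> [I,M] (invalidations this op: 0; running total: 0)
Op 3: C1 read [C1 read: already in M, no change] -> [I,M] (invalidations this op: 0; running total: 0)
Op 4: C1 write [C1 write: already M (modified), no change] -> [I,M] (invalidations this op: 0; running total: 0)
Op 5: C1 write [C1 write: already M (modified), no change] -> [I,M] (invalidations this op: 0; running total: 0)
Op 6: C0 read [C0 read from I: others=['C1=M'] -> C0=S, others downsized to S] -> [S,S] (invalidations this op: 0; running total: 0)
Op 7: C1 read [C1 read: already in S, no change] -> [S,S] (invalidations this op: 0; running total: 0)
Op 8: C1 write [C1 write: invalidate ['C0=S'] -> C1=M] -> [I,M] (invalidations this op: 1; running total: 1)
Op 9: C0 read [C0 read from I: others=['C1=M'] -> C0=S, others downsized to S] -> [S,S] (invalidations this op: 0; running total: 1)
Op 10: C1 read [C1 read: already in S, no change] -> [S,S] (invalidations this op: 0; running total: 1)
Op 11: C0 read [C0 read: already in S, no change] -> [S,S] (invalidations this op: 0; running total: 1)

Answer: 1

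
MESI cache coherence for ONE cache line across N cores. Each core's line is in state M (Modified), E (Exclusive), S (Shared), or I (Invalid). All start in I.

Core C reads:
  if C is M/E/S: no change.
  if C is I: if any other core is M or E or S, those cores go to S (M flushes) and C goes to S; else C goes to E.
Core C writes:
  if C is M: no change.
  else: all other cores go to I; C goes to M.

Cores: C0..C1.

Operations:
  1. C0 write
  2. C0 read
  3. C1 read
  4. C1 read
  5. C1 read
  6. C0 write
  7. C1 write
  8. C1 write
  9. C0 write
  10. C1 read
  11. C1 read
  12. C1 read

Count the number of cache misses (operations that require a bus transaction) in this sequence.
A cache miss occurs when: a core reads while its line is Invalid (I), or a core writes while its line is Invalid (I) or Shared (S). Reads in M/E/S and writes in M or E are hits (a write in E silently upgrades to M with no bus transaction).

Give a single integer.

Answer: 6

Derivation:
Op 1: C0 write [C0 write: invalidate none -> C0=M] -> [M,I] [MISS #1: write from I]
Op 2: C0 read [C0 read: already in M, no change] -> [M,I] [hit: read from M]
Op 3: C1 read [C1 read from I: others=['C0=M'] -> C1=S, others downsized to S] -> [S,S] [MISS #2: read from I]
Op 4: C1 read [C1 read: already in S, no change] -> [S,S] [hit: read from S]
Op 5: C1 read [C1 read: already in S, no change] -> [S,S] [hit: read from S]
Op 6: C0 write [C0 write: invalidate ['C1=S'] -> C0=M] -> [M,I] [MISS #3: write from S]
Op 7: C1 write [C1 write: invalidate ['C0=M'] -> C1=M] -> [I,M] [MISS #4: write from I]
Op 8: C1 write [C1 write: already M (modified), no change] -> [I,M] [hit: write from M]
Op 9: C0 write [C0 write: invalidate ['C1=M'] -> C0=M] -> [M,I] [MISS #5: write from I]
Op 10: C1 read [C1 read from I: others=['C0=M'] -> C1=S, others downsized to S] -> [S,S] [MISS #6: read from I]
Op 11: C1 read [C1 read: already in S, no change] -> [S,S] [hit: read from S]
Op 12: C1 read [C1 read: already in S, no change] -> [S,S] [hit: read from S]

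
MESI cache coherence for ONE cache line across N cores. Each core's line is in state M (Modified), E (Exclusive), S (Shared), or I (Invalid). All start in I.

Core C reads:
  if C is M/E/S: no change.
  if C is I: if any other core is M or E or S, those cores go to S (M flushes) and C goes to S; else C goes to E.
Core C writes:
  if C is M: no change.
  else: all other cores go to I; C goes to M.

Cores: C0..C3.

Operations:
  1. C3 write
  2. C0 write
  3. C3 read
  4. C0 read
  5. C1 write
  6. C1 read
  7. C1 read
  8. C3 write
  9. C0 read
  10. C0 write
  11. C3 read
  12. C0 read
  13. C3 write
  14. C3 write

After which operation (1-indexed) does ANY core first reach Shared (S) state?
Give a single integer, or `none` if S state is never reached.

Op 1: C3 write [C3 write: invalidate none -> C3=M] -> [I,I,I,M]
Op 2: C0 write [C0 write: invalidate ['C3=M'] -> C0=M] -> [M,I,I,I]
Op 3: C3 read [C3 read from I: others=['C0=M'] -> C3=S, others downsized to S] -> [S,I,I,S]
  -> First S state at op 3; remaining ops need not be traced.

Answer: 3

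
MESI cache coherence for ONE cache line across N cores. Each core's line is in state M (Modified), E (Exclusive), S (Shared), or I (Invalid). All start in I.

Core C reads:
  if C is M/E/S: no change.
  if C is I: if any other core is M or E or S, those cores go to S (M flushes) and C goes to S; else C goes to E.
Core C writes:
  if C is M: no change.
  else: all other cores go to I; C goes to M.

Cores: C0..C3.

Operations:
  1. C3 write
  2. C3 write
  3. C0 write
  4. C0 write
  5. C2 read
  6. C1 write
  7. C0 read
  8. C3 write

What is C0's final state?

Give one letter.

Op 1: C3 write [C3 write: invalidate none -> C3=M] -> [I,I,I,M]
Op 2: C3 write [C3 write: already M (modified), no change] -> [I,I,I,M]
Op 3: C0 write [C0 write: invalidate ['C3=M'] -> C0=M] -> [M,I,I,I]
Op 4: C0 write [C0 write: already M (modified), no change] -> [M,I,I,I]
Op 5: C2 read [C2 read from I: others=['C0=M'] -> C2=S, others downsized to S] -> [S,I,S,I]
Op 6: C1 write [C1 write: invalidate ['C0=S', 'C2=S'] -> C1=M] -> [I,M,I,I]
Op 7: C0 read [C0 read from I: others=['C1=M'] -> C0=S, others downsized to S] -> [S,S,I,I]
Op 8: C3 write [C3 write: invalidate ['C0=S', 'C1=S'] -> C3=M] -> [I,I,I,M]

Answer: I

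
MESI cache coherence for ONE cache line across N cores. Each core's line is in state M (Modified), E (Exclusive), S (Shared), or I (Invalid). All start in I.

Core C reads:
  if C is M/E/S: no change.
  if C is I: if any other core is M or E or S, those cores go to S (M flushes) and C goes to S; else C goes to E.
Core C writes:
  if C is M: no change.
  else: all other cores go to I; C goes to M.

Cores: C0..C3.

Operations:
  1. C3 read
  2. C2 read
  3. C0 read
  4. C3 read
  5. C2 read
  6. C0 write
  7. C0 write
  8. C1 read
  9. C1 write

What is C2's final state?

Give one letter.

Op 1: C3 read [C3 read from I: no other sharers -> C3=E (exclusive)] -> [I,I,I,E]
Op 2: C2 read [C2 read from I: others=['C3=E'] -> C2=S, others downsized to S] -> [I,I,S,S]
Op 3: C0 read [C0 read from I: others=['C2=S', 'C3=S'] -> C0=S, others downsized to S] -> [S,I,S,S]
Op 4: C3 read [C3 read: already in S, no change] -> [S,I,S,S]
Op 5: C2 read [C2 read: already in S, no change] -> [S,I,S,S]
Op 6: C0 write [C0 write: invalidate ['C2=S', 'C3=S'] -> C0=M] -> [M,I,I,I]
Op 7: C0 write [C0 write: already M (modified), no change] -> [M,I,I,I]
Op 8: C1 read [C1 read from I: others=['C0=M'] -> C1=S, others downsized to S] -> [S,S,I,I]
Op 9: C1 write [C1 write: invalidate ['C0=S'] -> C1=M] -> [I,M,I,I]

Answer: I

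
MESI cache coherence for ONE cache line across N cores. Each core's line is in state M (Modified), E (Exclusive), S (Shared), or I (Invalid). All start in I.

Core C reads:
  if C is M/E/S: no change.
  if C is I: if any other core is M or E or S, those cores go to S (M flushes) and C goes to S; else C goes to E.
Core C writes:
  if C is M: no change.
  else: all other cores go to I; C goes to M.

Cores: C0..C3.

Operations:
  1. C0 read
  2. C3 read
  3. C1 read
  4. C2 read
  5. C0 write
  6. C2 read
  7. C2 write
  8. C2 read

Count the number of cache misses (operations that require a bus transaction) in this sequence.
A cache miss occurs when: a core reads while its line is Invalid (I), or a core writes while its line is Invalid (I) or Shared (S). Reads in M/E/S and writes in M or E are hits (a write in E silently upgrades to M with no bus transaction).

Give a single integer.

Answer: 7

Derivation:
Op 1: C0 read [C0 read from I: no other sharers -> C0=E (exclusive)] -> [E,I,I,I] [MISS #1: read from I]
Op 2: C3 read [C3 read from I: others=['C0=E'] -> C3=S, others downsized to S] -> [S,I,I,S] [MISS #2: read from I]
Op 3: C1 read [C1 read from I: others=['C0=S', 'C3=S'] -> C1=S, others downsized to S] -> [S,S,I,S] [MISS #3: read from I]
Op 4: C2 read [C2 read from I: others=['C0=S', 'C1=S', 'C3=S'] -> C2=S, others downsized to S] -> [S,S,S,S] [MISS #4: read from I]
Op 5: C0 write [C0 write: invalidate ['C1=S', 'C2=S', 'C3=S'] -> C0=M] -> [M,I,I,I] [MISS #5: write from S]
Op 6: C2 read [C2 read from I: others=['C0=M'] -> C2=S, others downsized to S] -> [S,I,S,I] [MISS #6: read from I]
Op 7: C2 write [C2 write: invalidate ['C0=S'] -> C2=M] -> [I,I,M,I] [MISS #7: write from S]
Op 8: C2 read [C2 read: already in M, no change] -> [I,I,M,I] [hit: read from M]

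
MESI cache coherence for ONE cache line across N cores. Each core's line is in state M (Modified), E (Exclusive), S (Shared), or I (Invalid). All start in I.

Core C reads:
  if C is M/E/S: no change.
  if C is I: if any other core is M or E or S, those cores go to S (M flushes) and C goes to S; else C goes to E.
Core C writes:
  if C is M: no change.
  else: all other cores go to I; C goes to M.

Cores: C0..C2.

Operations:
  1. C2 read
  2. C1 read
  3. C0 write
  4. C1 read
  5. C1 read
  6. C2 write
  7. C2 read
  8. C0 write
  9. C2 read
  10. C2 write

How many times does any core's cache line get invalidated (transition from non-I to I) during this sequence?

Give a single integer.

Op 1: C2 read [C2 read from I: no other sharers -> C2=E (exclusive)] -> [I,I,E] (invalidations this op: 0; running total: 0)
Op 2: C1 read [C1 read from I: others=['C2=E'] -> C1=S, others downsized to S] -> [I,S,S] (invalidations this op: 0; running total: 0)
Op 3: C0 write [C0 write: invalidate ['C1=S', 'C2=S'] -> C0=M] -> [M,I,I] (invalidations this op: 2; running total: 2)
Op 4: C1 read [C1 read from I: others=['C0=M'] -> C1=S, others downsized to S] -> [S,S,I] (invalidations this op: 0; running total: 2)
Op 5: C1 read [C1 read: already in S, no change] -> [S,S,I] (invalidations this op: 0; running total: 2)
Op 6: C2 write [C2 write: invalidate ['C0=S', 'C1=S'] -> C2=M] -> [I,I,M] (invalidations this op: 2; running total: 4)
Op 7: C2 read [C2 read: already in M, no change] -> [I,I,M] (invalidations this op: 0; running total: 4)
Op 8: C0 write [C0 write: invalidate ['C2=M'] -> C0=M] -> [M,I,I] (invalidations this op: 1; running total: 5)
Op 9: C2 read [C2 read from I: others=['C0=M'] -> C2=S, others downsized to S] -> [S,I,S] (invalidations this op: 0; running total: 5)
Op 10: C2 write [C2 write: invalidate ['C0=S'] -> C2=M] -> [I,I,M] (invalidations this op: 1; running total: 6)

Answer: 6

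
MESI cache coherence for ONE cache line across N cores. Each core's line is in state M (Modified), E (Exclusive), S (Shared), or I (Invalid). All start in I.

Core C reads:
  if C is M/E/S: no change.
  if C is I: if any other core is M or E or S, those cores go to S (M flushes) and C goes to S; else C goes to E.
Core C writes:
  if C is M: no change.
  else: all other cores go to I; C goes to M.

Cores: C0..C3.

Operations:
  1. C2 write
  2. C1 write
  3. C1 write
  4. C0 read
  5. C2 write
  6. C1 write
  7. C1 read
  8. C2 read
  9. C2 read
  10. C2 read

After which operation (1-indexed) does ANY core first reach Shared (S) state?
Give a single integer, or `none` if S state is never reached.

Answer: 4

Derivation:
Op 1: C2 write [C2 write: invalidate none -> C2=M] -> [I,I,M,I]
Op 2: C1 write [C1 write: invalidate ['C2=M'] -> C1=M] -> [I,M,I,I]
Op 3: C1 write [C1 write: already M (modified), no change] -> [I,M,I,I]
Op 4: C0 read [C0 read from I: others=['C1=M'] -> C0=S, others downsized to S] -> [S,S,I,I]
  -> First S state at op 4; remaining ops need not be traced.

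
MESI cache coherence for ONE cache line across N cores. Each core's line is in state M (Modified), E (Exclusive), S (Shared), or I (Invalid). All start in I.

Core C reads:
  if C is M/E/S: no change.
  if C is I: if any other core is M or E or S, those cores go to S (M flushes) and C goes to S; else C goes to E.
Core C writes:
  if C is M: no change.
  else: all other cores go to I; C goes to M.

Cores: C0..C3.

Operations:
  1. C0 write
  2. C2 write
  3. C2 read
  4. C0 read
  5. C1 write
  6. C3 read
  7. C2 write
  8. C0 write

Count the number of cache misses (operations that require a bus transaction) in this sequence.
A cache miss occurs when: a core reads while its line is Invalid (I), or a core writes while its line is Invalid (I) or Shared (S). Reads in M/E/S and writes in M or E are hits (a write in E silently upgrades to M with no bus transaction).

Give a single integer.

Op 1: C0 write [C0 write: invalidate none -> C0=M] -> [M,I,I,I] [MISS #1: write from I]
Op 2: C2 write [C2 write: invalidate ['C0=M'] -> C2=M] -> [I,I,M,I] [MISS #2: write from I]
Op 3: C2 read [C2 read: already in M, no change] -> [I,I,M,I] [hit: read from M]
Op 4: C0 read [C0 read from I: others=['C2=M'] -> C0=S, others downsized to S] -> [S,I,S,I] [MISS #3: read from I]
Op 5: C1 write [C1 write: invalidate ['C0=S', 'C2=S'] -> C1=M] -> [I,M,I,I] [MISS #4: write from I]
Op 6: C3 read [C3 read from I: others=['C1=M'] -> C3=S, others downsized to S] -> [I,S,I,S] [MISS #5: read from I]
Op 7: C2 write [C2 write: invalidate ['C1=S', 'C3=S'] -> C2=M] -> [I,I,M,I] [MISS #6: write from I]
Op 8: C0 write [C0 write: invalidate ['C2=M'] -> C0=M] -> [M,I,I,I] [MISS #7: write from I]

Answer: 7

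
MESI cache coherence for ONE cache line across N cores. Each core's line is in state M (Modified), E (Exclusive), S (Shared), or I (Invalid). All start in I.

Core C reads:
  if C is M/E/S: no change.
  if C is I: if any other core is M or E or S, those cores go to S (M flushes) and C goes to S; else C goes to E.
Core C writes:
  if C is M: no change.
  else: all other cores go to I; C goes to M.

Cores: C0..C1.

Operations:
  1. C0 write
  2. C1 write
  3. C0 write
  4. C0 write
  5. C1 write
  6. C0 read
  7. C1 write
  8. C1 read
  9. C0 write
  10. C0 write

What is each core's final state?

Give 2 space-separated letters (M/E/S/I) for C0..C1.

Op 1: C0 write [C0 write: invalidate none -> C0=M] -> [M,I]
Op 2: C1 write [C1 write: invalidate ['C0=M'] -> C1=M] -> [I,M]
Op 3: C0 write [C0 write: invalidate ['C1=M'] -> C0=M] -> [M,I]
Op 4: C0 write [C0 write: already M (modified), no change] -> [M,I]
Op 5: C1 write [C1 write: invalidate ['C0=M'] -> C1=M] -> [I,M]
Op 6: C0 read [C0 read from I: others=['C1=M'] -> C0=S, others downsized to S] -> [S,S]
Op 7: C1 write [C1 write: invalidate ['C0=S'] -> C1=M] -> [I,M]
Op 8: C1 read [C1 read: already in M, no change] -> [I,M]
Op 9: C0 write [C0 write: invalidate ['C1=M'] -> C0=M] -> [M,I]
Op 10: C0 write [C0 write: already M (modified), no change] -> [M,I]

Answer: M I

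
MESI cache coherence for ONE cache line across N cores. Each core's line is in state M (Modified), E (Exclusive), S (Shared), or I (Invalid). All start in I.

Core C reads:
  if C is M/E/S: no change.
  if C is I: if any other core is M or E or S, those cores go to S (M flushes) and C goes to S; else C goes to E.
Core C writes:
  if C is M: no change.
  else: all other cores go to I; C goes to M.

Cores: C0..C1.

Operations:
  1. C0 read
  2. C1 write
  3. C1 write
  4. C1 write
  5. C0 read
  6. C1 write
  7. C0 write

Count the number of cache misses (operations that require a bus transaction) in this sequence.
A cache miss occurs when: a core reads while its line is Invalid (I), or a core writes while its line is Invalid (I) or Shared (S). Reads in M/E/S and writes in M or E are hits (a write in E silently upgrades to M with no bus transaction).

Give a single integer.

Answer: 5

Derivation:
Op 1: C0 read [C0 read from I: no other sharers -> C0=E (exclusive)] -> [E,I] [MISS #1: read from I]
Op 2: C1 write [C1 write: invalidate ['C0=E'] -> C1=M] -> [I,M] [MISS #2: write from I]
Op 3: C1 write [C1 write: already M (modified), no change] -> [I,M] [hit: write from M]
Op 4: C1 write [C1 write: already M (modified), no change] -> [I,M] [hit: write from M]
Op 5: C0 read [C0 read from I: others=['C1=M'] -> C0=S, others downsized to S] -> [S,S] [MISS #3: read from I]
Op 6: C1 write [C1 write: invalidate ['C0=S'] -> C1=M] -> [I,M] [MISS #4: write from S]
Op 7: C0 write [C0 write: invalidate ['C1=M'] -> C0=M] -> [M,I] [MISS #5: write from I]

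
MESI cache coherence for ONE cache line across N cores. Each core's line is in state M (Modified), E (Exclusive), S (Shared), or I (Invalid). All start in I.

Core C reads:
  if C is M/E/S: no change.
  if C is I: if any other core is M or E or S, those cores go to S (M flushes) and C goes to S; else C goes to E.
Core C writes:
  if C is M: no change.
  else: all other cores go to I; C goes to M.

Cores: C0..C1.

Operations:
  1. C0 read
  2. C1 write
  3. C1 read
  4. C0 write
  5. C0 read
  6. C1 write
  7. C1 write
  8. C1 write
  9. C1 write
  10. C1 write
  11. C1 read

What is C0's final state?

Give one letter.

Op 1: C0 read [C0 read from I: no other sharers -> C0=E (exclusive)] -> [E,I]
Op 2: C1 write [C1 write: invalidate ['C0=E'] -> C1=M] -> [I,M]
Op 3: C1 read [C1 read: already in M, no change] -> [I,M]
Op 4: C0 write [C0 write: invalidate ['C1=M'] -> C0=M] -> [M,I]
Op 5: C0 read [C0 read: already in M, no change] -> [M,I]
Op 6: C1 write [C1 write: invalidate ['C0=M'] -> C1=M] -> [I,M]
Op 7: C1 write [C1 write: already M (modified), no change] -> [I,M]
Op 8: C1 write [C1 write: already M (modified), no change] -> [I,M]
Op 9: C1 write [C1 write: already M (modified), no change] -> [I,M]
Op 10: C1 write [C1 write: already M (modified), no change] -> [I,M]
Op 11: C1 read [C1 read: already in M, no change] -> [I,M]

Answer: I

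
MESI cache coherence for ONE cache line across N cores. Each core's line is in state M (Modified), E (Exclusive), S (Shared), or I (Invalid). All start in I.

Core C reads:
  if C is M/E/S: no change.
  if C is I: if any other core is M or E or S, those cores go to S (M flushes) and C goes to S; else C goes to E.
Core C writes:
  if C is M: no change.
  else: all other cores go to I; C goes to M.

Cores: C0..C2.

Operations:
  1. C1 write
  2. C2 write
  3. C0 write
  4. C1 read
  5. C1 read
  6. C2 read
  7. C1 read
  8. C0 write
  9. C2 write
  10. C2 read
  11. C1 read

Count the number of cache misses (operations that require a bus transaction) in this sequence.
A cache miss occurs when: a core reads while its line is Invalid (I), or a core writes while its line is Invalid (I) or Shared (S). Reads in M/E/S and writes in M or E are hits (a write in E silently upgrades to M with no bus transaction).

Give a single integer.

Answer: 8

Derivation:
Op 1: C1 write [C1 write: invalidate none -> C1=M] -> [I,M,I] [MISS #1: write from I]
Op 2: C2 write [C2 write: invalidate ['C1=M'] -> C2=M] -> [I,I,M] [MISS #2: write from I]
Op 3: C0 write [C0 write: invalidate ['C2=M'] -> C0=M] -> [M,I,I] [MISS #3: write from I]
Op 4: C1 read [C1 read from I: others=['C0=M'] -> C1=S, others downsized to S] -> [S,S,I] [MISS #4: read from I]
Op 5: C1 read [C1 read: already in S, no change] -> [S,S,I] [hit: read from S]
Op 6: C2 read [C2 read from I: others=['C0=S', 'C1=S'] -> C2=S, others downsized to S] -> [S,S,S] [MISS #5: read from I]
Op 7: C1 read [C1 read: already in S, no change] -> [S,S,S] [hit: read from S]
Op 8: C0 write [C0 write: invalidate ['C1=S', 'C2=S'] -> C0=M] -> [M,I,I] [MISS #6: write from S]
Op 9: C2 write [C2 write: invalidate ['C0=M'] -> C2=M] -> [I,I,M] [MISS #7: write from I]
Op 10: C2 read [C2 read: already in M, no change] -> [I,I,M] [hit: read from M]
Op 11: C1 read [C1 read from I: others=['C2=M'] -> C1=S, others downsized to S] -> [I,S,S] [MISS #8: read from I]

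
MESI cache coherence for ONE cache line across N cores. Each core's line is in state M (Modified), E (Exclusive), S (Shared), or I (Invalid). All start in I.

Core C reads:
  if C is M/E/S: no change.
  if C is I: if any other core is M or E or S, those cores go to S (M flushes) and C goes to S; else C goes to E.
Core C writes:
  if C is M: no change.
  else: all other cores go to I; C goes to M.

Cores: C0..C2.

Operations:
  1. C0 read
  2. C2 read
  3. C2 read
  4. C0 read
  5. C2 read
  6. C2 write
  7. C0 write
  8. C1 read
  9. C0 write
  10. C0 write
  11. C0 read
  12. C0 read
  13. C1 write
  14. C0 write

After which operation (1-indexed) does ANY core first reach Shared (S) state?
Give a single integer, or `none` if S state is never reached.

Op 1: C0 read [C0 read from I: no other sharers -> C0=E (exclusive)] -> [E,I,I]
Op 2: C2 read [C2 read from I: others=['C0=E'] -> C2=S, others downsized to S] -> [S,I,S]
  -> First S state at op 2; remaining ops need not be traced.

Answer: 2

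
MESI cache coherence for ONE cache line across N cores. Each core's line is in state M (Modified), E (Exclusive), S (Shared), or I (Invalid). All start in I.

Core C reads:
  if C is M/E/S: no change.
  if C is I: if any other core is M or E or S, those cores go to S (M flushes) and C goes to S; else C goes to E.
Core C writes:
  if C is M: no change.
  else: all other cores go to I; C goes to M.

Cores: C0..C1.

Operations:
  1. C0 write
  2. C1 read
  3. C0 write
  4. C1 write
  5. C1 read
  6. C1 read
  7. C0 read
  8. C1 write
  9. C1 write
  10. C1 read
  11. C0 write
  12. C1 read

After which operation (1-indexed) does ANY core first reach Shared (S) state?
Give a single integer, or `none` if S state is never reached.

Answer: 2

Derivation:
Op 1: C0 write [C0 write: invalidate none -> C0=M] -> [M,I]
Op 2: C1 read [C1 read from I: others=['C0=M'] -> C1=S, others downsized to S] -> [S,S]
  -> First S state at op 2; remaining ops need not be traced.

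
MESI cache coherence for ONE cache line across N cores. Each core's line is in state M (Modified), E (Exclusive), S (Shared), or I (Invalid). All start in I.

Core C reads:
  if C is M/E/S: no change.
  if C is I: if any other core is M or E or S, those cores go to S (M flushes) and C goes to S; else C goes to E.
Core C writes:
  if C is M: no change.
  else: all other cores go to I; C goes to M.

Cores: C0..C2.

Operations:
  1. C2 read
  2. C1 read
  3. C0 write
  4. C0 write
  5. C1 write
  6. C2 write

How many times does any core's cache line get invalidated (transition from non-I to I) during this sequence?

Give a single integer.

Op 1: C2 read [C2 read from I: no other sharers -> C2=E (exclusive)] -> [I,I,E] (invalidations this op: 0; running total: 0)
Op 2: C1 read [C1 read from I: others=['C2=E'] -> C1=S, others downsized to S] -> [I,S,S] (invalidations this op: 0; running total: 0)
Op 3: C0 write [C0 write: invalidate ['C1=S', 'C2=S'] -> C0=M] -> [M,I,I] (invalidations this op: 2; running total: 2)
Op 4: C0 write [C0 write: already M (modified), no change] -> [M,I,I] (invalidations this op: 0; running total: 2)
Op 5: C1 write [C1 write: invalidate ['C0=M'] -> C1=M] -> [I,M,I] (invalidations this op: 1; running total: 3)
Op 6: C2 write [C2 write: invalidate ['C1=M'] -> C2=M] -> [I,I,M] (invalidations this op: 1; running total: 4)

Answer: 4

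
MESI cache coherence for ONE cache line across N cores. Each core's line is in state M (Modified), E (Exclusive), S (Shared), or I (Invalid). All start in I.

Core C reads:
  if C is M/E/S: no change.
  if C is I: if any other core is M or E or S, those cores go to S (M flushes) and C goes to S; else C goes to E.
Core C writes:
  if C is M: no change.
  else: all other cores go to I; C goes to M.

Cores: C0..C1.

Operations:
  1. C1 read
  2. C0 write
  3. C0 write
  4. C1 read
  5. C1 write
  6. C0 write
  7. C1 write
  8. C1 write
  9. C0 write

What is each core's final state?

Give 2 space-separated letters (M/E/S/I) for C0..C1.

Op 1: C1 read [C1 read from I: no other sharers -> C1=E (exclusive)] -> [I,E]
Op 2: C0 write [C0 write: invalidate ['C1=E'] -> C0=M] -> [M,I]
Op 3: C0 write [C0 write: already M (modified), no change] -> [M,I]
Op 4: C1 read [C1 read from I: others=['C0=M'] -> C1=S, others downsized to S] -> [S,S]
Op 5: C1 write [C1 write: invalidate ['C0=S'] -> C1=M] -> [I,M]
Op 6: C0 write [C0 write: invalidate ['C1=M'] -> C0=M] -> [M,I]
Op 7: C1 write [C1 write: invalidate ['C0=M'] -> C1=M] -> [I,M]
Op 8: C1 write [C1 write: already M (modified), no change] -> [I,M]
Op 9: C0 write [C0 write: invalidate ['C1=M'] -> C0=M] -> [M,I]

Answer: M I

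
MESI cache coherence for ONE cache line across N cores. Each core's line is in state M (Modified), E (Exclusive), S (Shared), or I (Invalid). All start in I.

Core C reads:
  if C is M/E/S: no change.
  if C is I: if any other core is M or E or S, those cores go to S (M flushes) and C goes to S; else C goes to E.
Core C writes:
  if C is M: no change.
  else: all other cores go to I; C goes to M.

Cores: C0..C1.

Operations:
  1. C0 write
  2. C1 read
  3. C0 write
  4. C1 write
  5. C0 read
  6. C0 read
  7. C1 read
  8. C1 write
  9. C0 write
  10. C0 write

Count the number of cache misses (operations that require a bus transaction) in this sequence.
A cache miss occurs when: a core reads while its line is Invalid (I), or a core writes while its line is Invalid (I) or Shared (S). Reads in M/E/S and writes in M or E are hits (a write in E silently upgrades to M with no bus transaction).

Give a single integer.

Answer: 7

Derivation:
Op 1: C0 write [C0 write: invalidate none -> C0=M] -> [M,I] [MISS #1: write from I]
Op 2: C1 read [C1 read from I: others=['C0=M'] -> C1=S, others downsized to S] -> [S,S] [MISS #2: read from I]
Op 3: C0 write [C0 write: invalidate ['C1=S'] -> C0=M] -> [M,I] [MISS #3: write from S]
Op 4: C1 write [C1 write: invalidate ['C0=M'] -> C1=M] -> [I,M] [MISS #4: write from I]
Op 5: C0 read [C0 read from I: others=['C1=M'] -> C0=S, others downsized to S] -> [S,S] [MISS #5: read from I]
Op 6: C0 read [C0 read: already in S, no change] -> [S,S] [hit: read from S]
Op 7: C1 read [C1 read: already in S, no change] -> [S,S] [hit: read from S]
Op 8: C1 write [C1 write: invalidate ['C0=S'] -> C1=M] -> [I,M] [MISS #6: write from S]
Op 9: C0 write [C0 write: invalidate ['C1=M'] -> C0=M] -> [M,I] [MISS #7: write from I]
Op 10: C0 write [C0 write: already M (modified), no change] -> [M,I] [hit: write from M]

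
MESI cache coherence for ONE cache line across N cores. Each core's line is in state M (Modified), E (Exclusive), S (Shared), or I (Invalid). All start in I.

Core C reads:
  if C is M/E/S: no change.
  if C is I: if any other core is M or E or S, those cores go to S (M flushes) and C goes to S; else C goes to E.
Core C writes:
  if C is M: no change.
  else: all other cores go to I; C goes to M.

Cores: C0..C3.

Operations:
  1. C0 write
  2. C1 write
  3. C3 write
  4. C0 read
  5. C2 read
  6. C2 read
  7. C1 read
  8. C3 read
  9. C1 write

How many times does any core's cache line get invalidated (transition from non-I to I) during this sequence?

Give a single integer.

Op 1: C0 write [C0 write: invalidate none -> C0=M] -> [M,I,I,I] (invalidations this op: 0; running total: 0)
Op 2: C1 write [C1 write: invalidate ['C0=M'] -> C1=M] -> [I,M,I,I] (invalidations this op: 1; running total: 1)
Op 3: C3 write [C3 write: invalidate ['C1=M'] -> C3=M] -> [I,I,I,M] (invalidations this op: 1; running total: 2)
Op 4: C0 read [C0 read from I: others=['C3=M'] -> C0=S, others downsized to S] -> [S,I,I,S] (invalidations this op: 0; running total: 2)
Op 5: C2 read [C2 read from I: others=['C0=S', 'C3=S'] -> C2=S, others downsized to S] -> [S,I,S,S] (invalidations this op: 0; running total: 2)
Op 6: C2 read [C2 read: already in S, no change] -> [S,I,S,S] (invalidations this op: 0; running total: 2)
Op 7: C1 read [C1 read from I: others=['C0=S', 'C2=S', 'C3=S'] -> C1=S, others downsized to S] -> [S,S,S,S] (invalidations this op: 0; running total: 2)
Op 8: C3 read [C3 read: already in S, no change] -> [S,S,S,S] (invalidations this op: 0; running total: 2)
Op 9: C1 write [C1 write: invalidate ['C0=S', 'C2=S', 'C3=S'] -> C1=M] -> [I,M,I,I] (invalidations this op: 3; running total: 5)

Answer: 5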